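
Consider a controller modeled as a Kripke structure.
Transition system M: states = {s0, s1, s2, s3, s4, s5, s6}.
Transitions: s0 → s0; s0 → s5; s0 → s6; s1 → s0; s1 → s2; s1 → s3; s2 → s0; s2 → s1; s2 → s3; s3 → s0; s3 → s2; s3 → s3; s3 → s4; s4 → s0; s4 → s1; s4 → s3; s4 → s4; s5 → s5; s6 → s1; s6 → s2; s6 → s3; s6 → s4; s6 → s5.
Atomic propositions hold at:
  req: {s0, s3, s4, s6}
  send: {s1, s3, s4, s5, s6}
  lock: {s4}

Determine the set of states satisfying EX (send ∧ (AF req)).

{s0, s1, s2, s3, s4, s6}

AF req: least fixpoint, start Z0 = {s0, s3, s4, s6}, add states with every successor in Z. Already a fixed point.
Sat(AF req) = {s0, s3, s4, s6}
Sat(send ∧ (AF req)) = {s3, s4, s6}
Sat(EX (send ∧ (AF req))) = {s : some successor in {s3, s4, s6}} = {s0, s1, s2, s3, s4, s6}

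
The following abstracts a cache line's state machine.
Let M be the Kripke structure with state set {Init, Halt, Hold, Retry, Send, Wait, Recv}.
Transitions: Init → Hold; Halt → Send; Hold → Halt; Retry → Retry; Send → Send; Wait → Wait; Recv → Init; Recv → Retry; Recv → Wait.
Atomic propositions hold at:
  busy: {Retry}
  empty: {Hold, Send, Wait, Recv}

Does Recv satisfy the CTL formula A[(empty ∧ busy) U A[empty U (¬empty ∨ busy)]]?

Sat(empty ∧ busy) = ∅
Sat(¬empty) = {Init, Halt, Retry}
Sat(¬empty ∨ busy) = {Init, Halt, Retry}
A[empty U (¬empty ∨ busy)]: least fixpoint, start Z0 = Sat((¬empty ∨ busy)) = {Init, Halt, Retry}, add states in Sat(empty) with every successor in Z. Z1 = {Init, Halt, Hold, Retry}; fixed.
Sat(A[empty U (¬empty ∨ busy)]) = {Init, Halt, Hold, Retry}
A[(empty ∧ busy) U A[empty U (¬empty ∨ busy)]]: least fixpoint, start Z0 = Sat(A[empty U (¬empty ∨ busy)]) = {Init, Halt, Hold, Retry}, add states in Sat(empty ∧ busy) with every successor in Z. Already a fixed point.
Sat(A[(empty ∧ busy) U A[empty U (¬empty ∨ busy)]]) = {Init, Halt, Hold, Retry}
Recv ∉ Sat(A[(empty ∧ busy) U A[empty U (¬empty ∨ busy)]]) = {Init, Halt, Hold, Retry}, so the formula does not hold at Recv.

No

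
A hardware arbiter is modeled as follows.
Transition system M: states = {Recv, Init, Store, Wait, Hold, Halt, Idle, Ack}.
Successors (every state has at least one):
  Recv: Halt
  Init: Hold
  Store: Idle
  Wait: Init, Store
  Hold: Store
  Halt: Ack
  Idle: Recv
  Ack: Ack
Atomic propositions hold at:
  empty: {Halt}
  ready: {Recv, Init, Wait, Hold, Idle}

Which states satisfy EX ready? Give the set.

Sat(EX ready) = {s : some successor in {Recv, Init, Wait, Hold, Idle}} = {Init, Store, Wait, Idle}

{Init, Store, Wait, Idle}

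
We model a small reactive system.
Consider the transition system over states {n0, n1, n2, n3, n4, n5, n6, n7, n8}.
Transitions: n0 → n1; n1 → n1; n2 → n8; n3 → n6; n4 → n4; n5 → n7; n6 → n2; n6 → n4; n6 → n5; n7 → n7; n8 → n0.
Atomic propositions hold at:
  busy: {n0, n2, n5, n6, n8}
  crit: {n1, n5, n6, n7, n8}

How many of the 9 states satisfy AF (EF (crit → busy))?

7

Sat(crit → busy) = {n0, n2, n3, n4, n5, n6, n8}
EF (crit → busy): least fixpoint, start Z0 = {n0, n2, n3, n4, n5, n6, n8}, add states with some successor in Z. Already a fixed point.
Sat(EF (crit → busy)) = {n0, n2, n3, n4, n5, n6, n8}
AF (EF (crit → busy)): least fixpoint, start Z0 = {n0, n2, n3, n4, n5, n6, n8}, add states with every successor in Z. Already a fixed point.
Sat(AF (EF (crit → busy))) = {n0, n2, n3, n4, n5, n6, n8}
|Sat(AF (EF (crit → busy)))| = |{n0, n2, n3, n4, n5, n6, n8}| = 7.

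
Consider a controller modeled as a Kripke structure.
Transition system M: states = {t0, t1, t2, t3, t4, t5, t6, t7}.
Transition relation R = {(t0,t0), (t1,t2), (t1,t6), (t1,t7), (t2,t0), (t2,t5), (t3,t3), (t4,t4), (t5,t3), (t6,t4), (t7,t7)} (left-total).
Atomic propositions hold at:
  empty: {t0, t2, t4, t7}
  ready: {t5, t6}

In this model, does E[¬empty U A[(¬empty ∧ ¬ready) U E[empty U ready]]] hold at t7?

Sat(¬empty) = {t1, t3, t5, t6}
Sat(¬ready) = {t0, t1, t2, t3, t4, t7}
Sat(¬empty ∧ ¬ready) = {t1, t3}
E[empty U ready]: least fixpoint, start Z0 = Sat(ready) = {t5, t6}, add states in Sat(empty) with some successor in Z. Z1 = {t2, t5, t6}; fixed.
Sat(E[empty U ready]) = {t2, t5, t6}
A[(¬empty ∧ ¬ready) U E[empty U ready]]: least fixpoint, start Z0 = Sat(E[empty U ready]) = {t2, t5, t6}, add states in Sat(¬empty ∧ ¬ready) with every successor in Z. Already a fixed point.
Sat(A[(¬empty ∧ ¬ready) U E[empty U ready]]) = {t2, t5, t6}
E[¬empty U A[(¬empty ∧ ¬ready) U E[empty U ready]]]: least fixpoint, start Z0 = Sat(A[(¬empty ∧ ¬ready) U E[empty U ready]]) = {t2, t5, t6}, add states in Sat(¬empty) with some successor in Z. Z1 = {t1, t2, t5, t6}; fixed.
Sat(E[¬empty U A[(¬empty ∧ ¬ready) U E[empty U ready]]]) = {t1, t2, t5, t6}
t7 ∉ Sat(E[¬empty U A[(¬empty ∧ ¬ready) U E[empty U ready]]]) = {t1, t2, t5, t6}, so the formula does not hold at t7.

No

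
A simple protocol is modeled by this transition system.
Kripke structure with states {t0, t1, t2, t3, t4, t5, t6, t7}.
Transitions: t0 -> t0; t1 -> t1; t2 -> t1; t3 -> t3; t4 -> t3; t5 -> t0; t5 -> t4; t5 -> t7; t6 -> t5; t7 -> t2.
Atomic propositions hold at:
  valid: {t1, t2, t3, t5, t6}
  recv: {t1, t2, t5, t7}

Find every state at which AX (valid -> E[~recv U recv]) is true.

Sat(~recv) = {t0, t3, t4, t6}
E[~recv U recv]: least fixpoint, start Z0 = Sat(recv) = {t1, t2, t5, t7}, add states in Sat(~recv) with some successor in Z. Z1 = {t1, t2, t5, t6, t7}; fixed.
Sat(E[~recv U recv]) = {t1, t2, t5, t6, t7}
Sat(valid -> E[~recv U recv]) = {t0, t1, t2, t4, t5, t6, t7}
Sat(AX (valid -> E[~recv U recv])) = {s : every successor in {t0, t1, t2, t4, t5, t6, t7}} = {t0, t1, t2, t5, t6, t7}

{t0, t1, t2, t5, t6, t7}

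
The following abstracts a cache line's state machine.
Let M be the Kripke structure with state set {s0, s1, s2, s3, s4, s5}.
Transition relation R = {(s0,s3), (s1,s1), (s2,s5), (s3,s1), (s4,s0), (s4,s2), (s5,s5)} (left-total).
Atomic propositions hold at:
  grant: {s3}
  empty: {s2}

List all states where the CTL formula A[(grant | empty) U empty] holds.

Sat(grant | empty) = {s2, s3}
A[(grant | empty) U empty]: least fixpoint, start Z0 = Sat(empty) = {s2}, add states in Sat(grant | empty) with every successor in Z. Already a fixed point.
Sat(A[(grant | empty) U empty]) = {s2}

{s2}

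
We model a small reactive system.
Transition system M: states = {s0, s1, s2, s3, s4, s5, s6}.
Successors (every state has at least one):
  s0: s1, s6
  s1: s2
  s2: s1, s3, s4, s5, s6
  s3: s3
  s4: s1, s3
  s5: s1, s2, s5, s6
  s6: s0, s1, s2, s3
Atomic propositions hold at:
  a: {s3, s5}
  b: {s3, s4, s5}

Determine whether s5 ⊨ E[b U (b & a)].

Yes

Sat(b & a) = {s3, s5}
E[b U (b & a)]: least fixpoint, start Z0 = Sat((b & a)) = {s3, s5}, add states in Sat(b) with some successor in Z. Z1 = {s3, s4, s5}; fixed.
Sat(E[b U (b & a)]) = {s3, s4, s5}
s5 ∈ Sat(E[b U (b & a)]) = {s3, s4, s5}, so the formula holds at s5.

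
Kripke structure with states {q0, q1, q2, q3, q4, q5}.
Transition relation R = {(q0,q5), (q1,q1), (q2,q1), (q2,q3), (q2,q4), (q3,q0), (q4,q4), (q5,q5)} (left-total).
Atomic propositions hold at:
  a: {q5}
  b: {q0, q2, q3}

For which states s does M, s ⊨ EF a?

EF a: least fixpoint, start Z0 = {q5}, add states with some successor in Z. Z1 = {q0, q5}; Z2 = {q0, q3, q5}; Z3 = {q0, q2, q3, q5}; fixed.
Sat(EF a) = {q0, q2, q3, q5}

{q0, q2, q3, q5}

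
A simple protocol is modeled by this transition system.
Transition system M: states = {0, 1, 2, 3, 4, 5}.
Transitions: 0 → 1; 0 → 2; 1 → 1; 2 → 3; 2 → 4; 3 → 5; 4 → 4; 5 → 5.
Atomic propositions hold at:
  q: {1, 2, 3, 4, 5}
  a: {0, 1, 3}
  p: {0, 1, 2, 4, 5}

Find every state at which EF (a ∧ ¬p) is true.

{0, 2, 3}

Sat(¬p) = {3}
Sat(a ∧ ¬p) = {3}
EF (a ∧ ¬p): least fixpoint, start Z0 = {3}, add states with some successor in Z. Z1 = {2, 3}; Z2 = {0, 2, 3}; fixed.
Sat(EF (a ∧ ¬p)) = {0, 2, 3}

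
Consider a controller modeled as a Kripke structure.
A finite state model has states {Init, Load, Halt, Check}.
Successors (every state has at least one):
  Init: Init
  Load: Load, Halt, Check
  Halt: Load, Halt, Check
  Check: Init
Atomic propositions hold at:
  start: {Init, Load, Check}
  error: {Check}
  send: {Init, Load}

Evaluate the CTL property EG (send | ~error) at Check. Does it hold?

Sat(~error) = {Init, Load, Halt}
Sat(send | ~error) = {Init, Load, Halt}
EG (send | ~error): greatest fixpoint, start Z0 = {Init, Load, Halt}, keep only states in Sat with some successor in Z. Already a fixed point.
Sat(EG (send | ~error)) = {Init, Load, Halt}
Check ∉ Sat(EG (send | ~error)) = {Init, Load, Halt}, so the formula does not hold at Check.

No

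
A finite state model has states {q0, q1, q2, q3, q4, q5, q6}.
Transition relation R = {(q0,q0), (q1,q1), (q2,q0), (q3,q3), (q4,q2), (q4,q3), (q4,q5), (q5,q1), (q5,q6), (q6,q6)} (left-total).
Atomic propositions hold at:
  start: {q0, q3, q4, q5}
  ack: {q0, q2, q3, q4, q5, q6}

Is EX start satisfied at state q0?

Sat(EX start) = {s : some successor in {q0, q3, q4, q5}} = {q0, q2, q3, q4}
q0 ∈ Sat(EX start) = {q0, q2, q3, q4}, so the formula holds at q0.

Yes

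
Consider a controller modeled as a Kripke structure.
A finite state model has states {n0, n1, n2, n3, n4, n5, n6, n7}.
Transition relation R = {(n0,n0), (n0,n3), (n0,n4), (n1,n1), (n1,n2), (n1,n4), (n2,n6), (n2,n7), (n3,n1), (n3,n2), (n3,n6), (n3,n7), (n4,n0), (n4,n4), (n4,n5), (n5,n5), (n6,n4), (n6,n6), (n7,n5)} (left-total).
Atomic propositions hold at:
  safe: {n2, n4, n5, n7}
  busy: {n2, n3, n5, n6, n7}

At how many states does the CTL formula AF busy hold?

AF busy: least fixpoint, start Z0 = {n2, n3, n5, n6, n7}, add states with every successor in Z. Already a fixed point.
Sat(AF busy) = {n2, n3, n5, n6, n7}
|Sat(AF busy)| = |{n2, n3, n5, n6, n7}| = 5.

5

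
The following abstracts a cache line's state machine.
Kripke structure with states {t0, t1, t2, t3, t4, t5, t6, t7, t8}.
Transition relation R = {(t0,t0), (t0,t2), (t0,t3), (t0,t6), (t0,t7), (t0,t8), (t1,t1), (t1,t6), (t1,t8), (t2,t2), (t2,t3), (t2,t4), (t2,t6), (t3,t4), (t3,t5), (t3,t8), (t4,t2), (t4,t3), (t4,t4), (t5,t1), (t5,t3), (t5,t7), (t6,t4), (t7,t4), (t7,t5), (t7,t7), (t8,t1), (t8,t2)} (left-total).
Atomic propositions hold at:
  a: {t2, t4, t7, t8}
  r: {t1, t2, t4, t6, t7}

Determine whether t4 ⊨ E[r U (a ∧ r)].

Sat(a ∧ r) = {t2, t4, t7}
E[r U (a ∧ r)]: least fixpoint, start Z0 = Sat((a ∧ r)) = {t2, t4, t7}, add states in Sat(r) with some successor in Z. Z1 = {t2, t4, t6, t7}; Z2 = {t1, t2, t4, t6, t7}; fixed.
Sat(E[r U (a ∧ r)]) = {t1, t2, t4, t6, t7}
t4 ∈ Sat(E[r U (a ∧ r)]) = {t1, t2, t4, t6, t7}, so the formula holds at t4.

Yes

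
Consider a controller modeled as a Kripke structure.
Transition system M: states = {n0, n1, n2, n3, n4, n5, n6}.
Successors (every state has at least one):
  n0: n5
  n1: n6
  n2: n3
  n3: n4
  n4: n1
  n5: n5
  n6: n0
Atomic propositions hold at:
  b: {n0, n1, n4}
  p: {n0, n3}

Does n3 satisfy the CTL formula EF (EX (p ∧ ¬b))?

No

Sat(¬b) = {n2, n3, n5, n6}
Sat(p ∧ ¬b) = {n3}
Sat(EX (p ∧ ¬b)) = {s : some successor in {n3}} = {n2}
EF (EX (p ∧ ¬b)): least fixpoint, start Z0 = {n2}, add states with some successor in Z. Already a fixed point.
Sat(EF (EX (p ∧ ¬b))) = {n2}
n3 ∉ Sat(EF (EX (p ∧ ¬b))) = {n2}, so the formula does not hold at n3.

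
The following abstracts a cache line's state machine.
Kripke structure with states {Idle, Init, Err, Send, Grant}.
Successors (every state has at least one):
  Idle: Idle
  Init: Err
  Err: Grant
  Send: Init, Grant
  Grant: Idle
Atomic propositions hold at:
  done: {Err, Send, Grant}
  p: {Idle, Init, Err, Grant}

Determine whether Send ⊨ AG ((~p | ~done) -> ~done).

Sat(~p) = {Send}
Sat(~done) = {Idle, Init}
Sat(~p | ~done) = {Idle, Init, Send}
Sat((~p | ~done) -> ~done) = {Idle, Init, Err, Grant}
AG ((~p | ~done) -> ~done): greatest fixpoint, start Z0 = {Idle, Init, Err, Grant}, keep only states in Sat with every successor in Z. Already a fixed point.
Sat(AG ((~p | ~done) -> ~done)) = {Idle, Init, Err, Grant}
Send ∉ Sat(AG ((~p | ~done) -> ~done)) = {Idle, Init, Err, Grant}, so the formula does not hold at Send.

No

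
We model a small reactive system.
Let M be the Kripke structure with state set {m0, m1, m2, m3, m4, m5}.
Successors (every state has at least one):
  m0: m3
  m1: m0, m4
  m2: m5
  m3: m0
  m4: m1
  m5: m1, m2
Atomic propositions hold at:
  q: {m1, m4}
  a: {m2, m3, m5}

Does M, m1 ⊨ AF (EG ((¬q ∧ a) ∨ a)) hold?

No

Sat(¬q) = {m0, m2, m3, m5}
Sat(¬q ∧ a) = {m2, m3, m5}
Sat((¬q ∧ a) ∨ a) = {m2, m3, m5}
EG ((¬q ∧ a) ∨ a): greatest fixpoint, start Z0 = {m2, m3, m5}, keep only states in Sat with some successor in Z. Z1 = {m2, m5}; fixed.
Sat(EG ((¬q ∧ a) ∨ a)) = {m2, m5}
AF (EG ((¬q ∧ a) ∨ a)): least fixpoint, start Z0 = {m2, m5}, add states with every successor in Z. Already a fixed point.
Sat(AF (EG ((¬q ∧ a) ∨ a))) = {m2, m5}
m1 ∉ Sat(AF (EG ((¬q ∧ a) ∨ a))) = {m2, m5}, so the formula does not hold at m1.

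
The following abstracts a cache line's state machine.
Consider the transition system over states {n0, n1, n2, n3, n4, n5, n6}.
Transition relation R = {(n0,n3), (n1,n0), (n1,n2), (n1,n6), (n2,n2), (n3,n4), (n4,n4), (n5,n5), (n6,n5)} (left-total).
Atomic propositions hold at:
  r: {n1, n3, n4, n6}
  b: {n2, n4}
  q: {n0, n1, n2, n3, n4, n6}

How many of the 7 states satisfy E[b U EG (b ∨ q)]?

Sat(b ∨ q) = {n0, n1, n2, n3, n4, n6}
EG (b ∨ q): greatest fixpoint, start Z0 = {n0, n1, n2, n3, n4, n6}, keep only states in Sat with some successor in Z. Z1 = {n0, n1, n2, n3, n4}; fixed.
Sat(EG (b ∨ q)) = {n0, n1, n2, n3, n4}
E[b U EG (b ∨ q)]: least fixpoint, start Z0 = Sat(EG (b ∨ q)) = {n0, n1, n2, n3, n4}, add states in Sat(b) with some successor in Z. Already a fixed point.
Sat(E[b U EG (b ∨ q)]) = {n0, n1, n2, n3, n4}
|Sat(E[b U EG (b ∨ q)])| = |{n0, n1, n2, n3, n4}| = 5.

5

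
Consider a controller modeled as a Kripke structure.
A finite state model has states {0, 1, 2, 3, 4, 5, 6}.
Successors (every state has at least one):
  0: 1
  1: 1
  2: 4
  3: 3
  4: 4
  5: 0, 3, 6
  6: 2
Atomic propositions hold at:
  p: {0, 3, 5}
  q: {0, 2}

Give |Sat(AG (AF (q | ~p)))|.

5

Sat(~p) = {1, 2, 4, 6}
Sat(q | ~p) = {0, 1, 2, 4, 6}
AF (q | ~p): least fixpoint, start Z0 = {0, 1, 2, 4, 6}, add states with every successor in Z. Already a fixed point.
Sat(AF (q | ~p)) = {0, 1, 2, 4, 6}
AG (AF (q | ~p)): greatest fixpoint, start Z0 = {0, 1, 2, 4, 6}, keep only states in Sat with every successor in Z. Already a fixed point.
Sat(AG (AF (q | ~p))) = {0, 1, 2, 4, 6}
|Sat(AG (AF (q | ~p)))| = |{0, 1, 2, 4, 6}| = 5.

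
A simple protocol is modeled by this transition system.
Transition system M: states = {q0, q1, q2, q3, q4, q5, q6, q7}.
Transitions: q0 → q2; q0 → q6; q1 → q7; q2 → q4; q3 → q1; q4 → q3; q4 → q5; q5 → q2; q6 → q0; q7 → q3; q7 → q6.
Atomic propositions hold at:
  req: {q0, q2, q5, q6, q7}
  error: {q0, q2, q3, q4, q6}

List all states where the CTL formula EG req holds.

{q0, q6, q7}

EG req: greatest fixpoint, start Z0 = {q0, q2, q5, q6, q7}, keep only states in Sat with some successor in Z. Z1 = {q0, q5, q6, q7}; Z2 = {q0, q6, q7}; fixed.
Sat(EG req) = {q0, q6, q7}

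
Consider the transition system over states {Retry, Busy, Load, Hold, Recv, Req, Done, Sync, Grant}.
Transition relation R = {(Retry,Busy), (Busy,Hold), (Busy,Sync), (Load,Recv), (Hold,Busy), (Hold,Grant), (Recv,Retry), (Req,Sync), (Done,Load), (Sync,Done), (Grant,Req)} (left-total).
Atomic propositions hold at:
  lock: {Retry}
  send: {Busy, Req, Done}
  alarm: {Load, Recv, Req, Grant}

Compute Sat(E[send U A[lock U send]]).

{Retry, Busy, Req, Done}

A[lock U send]: least fixpoint, start Z0 = Sat(send) = {Busy, Req, Done}, add states in Sat(lock) with every successor in Z. Z1 = {Retry, Busy, Req, Done}; fixed.
Sat(A[lock U send]) = {Retry, Busy, Req, Done}
E[send U A[lock U send]]: least fixpoint, start Z0 = Sat(A[lock U send]) = {Retry, Busy, Req, Done}, add states in Sat(send) with some successor in Z. Already a fixed point.
Sat(E[send U A[lock U send]]) = {Retry, Busy, Req, Done}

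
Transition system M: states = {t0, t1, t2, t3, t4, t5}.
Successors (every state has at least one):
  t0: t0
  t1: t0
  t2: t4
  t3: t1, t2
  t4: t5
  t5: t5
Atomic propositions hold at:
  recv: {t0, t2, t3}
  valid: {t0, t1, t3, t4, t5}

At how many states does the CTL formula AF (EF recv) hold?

4

EF recv: least fixpoint, start Z0 = {t0, t2, t3}, add states with some successor in Z. Z1 = {t0, t1, t2, t3}; fixed.
Sat(EF recv) = {t0, t1, t2, t3}
AF (EF recv): least fixpoint, start Z0 = {t0, t1, t2, t3}, add states with every successor in Z. Already a fixed point.
Sat(AF (EF recv)) = {t0, t1, t2, t3}
|Sat(AF (EF recv))| = |{t0, t1, t2, t3}| = 4.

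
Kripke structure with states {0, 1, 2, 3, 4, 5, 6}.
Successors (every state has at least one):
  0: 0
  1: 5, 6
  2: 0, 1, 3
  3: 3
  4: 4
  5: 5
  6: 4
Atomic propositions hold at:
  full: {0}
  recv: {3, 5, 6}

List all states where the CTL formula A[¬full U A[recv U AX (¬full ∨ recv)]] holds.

{1, 3, 4, 5, 6}

Sat(¬full) = {1, 2, 3, 4, 5, 6}
Sat(¬full ∨ recv) = {1, 2, 3, 4, 5, 6}
Sat(AX (¬full ∨ recv)) = {s : every successor in {1, 2, 3, 4, 5, 6}} = {1, 3, 4, 5, 6}
A[recv U AX (¬full ∨ recv)]: least fixpoint, start Z0 = Sat(AX (¬full ∨ recv)) = {1, 3, 4, 5, 6}, add states in Sat(recv) with every successor in Z. Already a fixed point.
Sat(A[recv U AX (¬full ∨ recv)]) = {1, 3, 4, 5, 6}
A[¬full U A[recv U AX (¬full ∨ recv)]]: least fixpoint, start Z0 = Sat(A[recv U AX (¬full ∨ recv)]) = {1, 3, 4, 5, 6}, add states in Sat(¬full) with every successor in Z. Already a fixed point.
Sat(A[¬full U A[recv U AX (¬full ∨ recv)]]) = {1, 3, 4, 5, 6}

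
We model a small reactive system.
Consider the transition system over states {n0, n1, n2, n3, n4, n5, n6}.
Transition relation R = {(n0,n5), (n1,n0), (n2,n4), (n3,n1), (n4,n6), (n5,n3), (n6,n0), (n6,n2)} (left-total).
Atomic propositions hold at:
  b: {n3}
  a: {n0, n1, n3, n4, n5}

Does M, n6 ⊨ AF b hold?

AF b: least fixpoint, start Z0 = {n3}, add states with every successor in Z. Z1 = {n3, n5}; Z2 = {n0, n3, n5}; Z3 = {n0, n1, n3, n5}; fixed.
Sat(AF b) = {n0, n1, n3, n5}
n6 ∉ Sat(AF b) = {n0, n1, n3, n5}, so the formula does not hold at n6.

No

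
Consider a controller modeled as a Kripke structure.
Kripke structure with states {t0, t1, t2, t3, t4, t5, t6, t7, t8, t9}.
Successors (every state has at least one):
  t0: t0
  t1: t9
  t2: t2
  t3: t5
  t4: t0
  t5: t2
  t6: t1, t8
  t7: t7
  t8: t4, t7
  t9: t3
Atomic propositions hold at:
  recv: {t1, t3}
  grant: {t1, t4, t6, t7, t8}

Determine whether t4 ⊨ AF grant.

AF grant: least fixpoint, start Z0 = {t1, t4, t6, t7, t8}, add states with every successor in Z. Already a fixed point.
Sat(AF grant) = {t1, t4, t6, t7, t8}
t4 ∈ Sat(AF grant) = {t1, t4, t6, t7, t8}, so the formula holds at t4.

Yes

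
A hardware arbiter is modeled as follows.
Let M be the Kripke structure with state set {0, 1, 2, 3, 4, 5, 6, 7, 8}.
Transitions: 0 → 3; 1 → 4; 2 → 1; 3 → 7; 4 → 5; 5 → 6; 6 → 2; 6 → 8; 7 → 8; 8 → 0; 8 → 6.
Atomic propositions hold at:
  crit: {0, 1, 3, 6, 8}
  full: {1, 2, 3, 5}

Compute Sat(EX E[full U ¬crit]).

{0, 1, 2, 3, 4, 6}

Sat(¬crit) = {2, 4, 5, 7}
E[full U ¬crit]: least fixpoint, start Z0 = Sat(¬crit) = {2, 4, 5, 7}, add states in Sat(full) with some successor in Z. Z1 = {1, 2, 3, 4, 5, 7}; fixed.
Sat(E[full U ¬crit]) = {1, 2, 3, 4, 5, 7}
Sat(EX E[full U ¬crit]) = {s : some successor in {1, 2, 3, 4, 5, 7}} = {0, 1, 2, 3, 4, 6}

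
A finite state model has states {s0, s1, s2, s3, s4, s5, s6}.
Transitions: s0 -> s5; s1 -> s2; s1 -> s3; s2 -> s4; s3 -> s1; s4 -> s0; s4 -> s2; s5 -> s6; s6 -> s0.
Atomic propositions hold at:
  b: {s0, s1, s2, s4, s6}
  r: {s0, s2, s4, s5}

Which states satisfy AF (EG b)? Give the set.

EG b: greatest fixpoint, start Z0 = {s0, s1, s2, s4, s6}, keep only states in Sat with some successor in Z. Z1 = {s1, s2, s4, s6}; Z2 = {s1, s2, s4}; fixed.
Sat(EG b) = {s1, s2, s4}
AF (EG b): least fixpoint, start Z0 = {s1, s2, s4}, add states with every successor in Z. Z1 = {s1, s2, s3, s4}; fixed.
Sat(AF (EG b)) = {s1, s2, s3, s4}

{s1, s2, s3, s4}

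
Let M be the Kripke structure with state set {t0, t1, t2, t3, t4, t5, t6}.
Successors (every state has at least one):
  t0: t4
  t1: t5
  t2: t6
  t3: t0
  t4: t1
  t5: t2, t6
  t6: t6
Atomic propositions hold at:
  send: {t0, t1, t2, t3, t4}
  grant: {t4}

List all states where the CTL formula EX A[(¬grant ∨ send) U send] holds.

{t0, t3, t4, t5}

Sat(¬grant) = {t0, t1, t2, t3, t5, t6}
Sat(¬grant ∨ send) = {t0, t1, t2, t3, t4, t5, t6}
A[(¬grant ∨ send) U send]: least fixpoint, start Z0 = Sat(send) = {t0, t1, t2, t3, t4}, add states in Sat(¬grant ∨ send) with every successor in Z. Already a fixed point.
Sat(A[(¬grant ∨ send) U send]) = {t0, t1, t2, t3, t4}
Sat(EX A[(¬grant ∨ send) U send]) = {s : some successor in {t0, t1, t2, t3, t4}} = {t0, t3, t4, t5}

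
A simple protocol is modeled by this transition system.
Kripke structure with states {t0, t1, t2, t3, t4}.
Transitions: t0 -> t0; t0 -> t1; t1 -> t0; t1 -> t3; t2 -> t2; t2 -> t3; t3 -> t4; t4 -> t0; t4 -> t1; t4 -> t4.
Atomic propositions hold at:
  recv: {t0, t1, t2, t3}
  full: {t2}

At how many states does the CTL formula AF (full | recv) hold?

Sat(full | recv) = {t0, t1, t2, t3}
AF (full | recv): least fixpoint, start Z0 = {t0, t1, t2, t3}, add states with every successor in Z. Already a fixed point.
Sat(AF (full | recv)) = {t0, t1, t2, t3}
|Sat(AF (full | recv))| = |{t0, t1, t2, t3}| = 4.

4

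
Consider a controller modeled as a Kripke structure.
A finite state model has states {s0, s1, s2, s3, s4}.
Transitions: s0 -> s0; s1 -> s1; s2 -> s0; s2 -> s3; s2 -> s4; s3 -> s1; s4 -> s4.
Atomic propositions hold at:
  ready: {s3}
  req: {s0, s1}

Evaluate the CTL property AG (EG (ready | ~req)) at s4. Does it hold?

Yes

Sat(~req) = {s2, s3, s4}
Sat(ready | ~req) = {s2, s3, s4}
EG (ready | ~req): greatest fixpoint, start Z0 = {s2, s3, s4}, keep only states in Sat with some successor in Z. Z1 = {s2, s4}; fixed.
Sat(EG (ready | ~req)) = {s2, s4}
AG (EG (ready | ~req)): greatest fixpoint, start Z0 = {s2, s4}, keep only states in Sat with every successor in Z. Z1 = {s4}; fixed.
Sat(AG (EG (ready | ~req))) = {s4}
s4 ∈ Sat(AG (EG (ready | ~req))) = {s4}, so the formula holds at s4.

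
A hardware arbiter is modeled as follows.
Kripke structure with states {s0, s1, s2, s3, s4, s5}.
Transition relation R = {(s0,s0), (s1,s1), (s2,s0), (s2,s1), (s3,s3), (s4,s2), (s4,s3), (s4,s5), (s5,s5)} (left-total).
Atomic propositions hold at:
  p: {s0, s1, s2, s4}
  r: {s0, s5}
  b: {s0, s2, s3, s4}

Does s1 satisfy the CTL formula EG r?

No

EG r: greatest fixpoint, start Z0 = {s0, s5}, keep only states in Sat with some successor in Z. Already a fixed point.
Sat(EG r) = {s0, s5}
s1 ∉ Sat(EG r) = {s0, s5}, so the formula does not hold at s1.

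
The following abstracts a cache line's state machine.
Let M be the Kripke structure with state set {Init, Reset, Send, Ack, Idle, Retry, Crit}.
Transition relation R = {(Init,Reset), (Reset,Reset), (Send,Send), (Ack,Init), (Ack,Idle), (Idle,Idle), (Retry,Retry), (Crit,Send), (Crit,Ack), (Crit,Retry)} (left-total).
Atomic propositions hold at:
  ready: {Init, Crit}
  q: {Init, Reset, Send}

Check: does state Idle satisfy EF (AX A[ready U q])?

No

A[ready U q]: least fixpoint, start Z0 = Sat(q) = {Init, Reset, Send}, add states in Sat(ready) with every successor in Z. Already a fixed point.
Sat(A[ready U q]) = {Init, Reset, Send}
Sat(AX A[ready U q]) = {s : every successor in {Init, Reset, Send}} = {Init, Reset, Send}
EF (AX A[ready U q]): least fixpoint, start Z0 = {Init, Reset, Send}, add states with some successor in Z. Z1 = {Init, Reset, Send, Ack, Crit}; fixed.
Sat(EF (AX A[ready U q])) = {Init, Reset, Send, Ack, Crit}
Idle ∉ Sat(EF (AX A[ready U q])) = {Init, Reset, Send, Ack, Crit}, so the formula does not hold at Idle.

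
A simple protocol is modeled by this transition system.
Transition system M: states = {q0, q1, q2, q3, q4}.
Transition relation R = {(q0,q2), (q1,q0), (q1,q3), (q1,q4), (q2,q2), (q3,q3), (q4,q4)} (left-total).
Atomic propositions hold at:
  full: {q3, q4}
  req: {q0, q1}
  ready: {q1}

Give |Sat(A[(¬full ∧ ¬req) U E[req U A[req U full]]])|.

Sat(¬full) = {q0, q1, q2}
Sat(¬req) = {q2, q3, q4}
Sat(¬full ∧ ¬req) = {q2}
A[req U full]: least fixpoint, start Z0 = Sat(full) = {q3, q4}, add states in Sat(req) with every successor in Z. Already a fixed point.
Sat(A[req U full]) = {q3, q4}
E[req U A[req U full]]: least fixpoint, start Z0 = Sat(A[req U full]) = {q3, q4}, add states in Sat(req) with some successor in Z. Z1 = {q1, q3, q4}; fixed.
Sat(E[req U A[req U full]]) = {q1, q3, q4}
A[(¬full ∧ ¬req) U E[req U A[req U full]]]: least fixpoint, start Z0 = Sat(E[req U A[req U full]]) = {q1, q3, q4}, add states in Sat(¬full ∧ ¬req) with every successor in Z. Already a fixed point.
Sat(A[(¬full ∧ ¬req) U E[req U A[req U full]]]) = {q1, q3, q4}
|Sat(A[(¬full ∧ ¬req) U E[req U A[req U full]]])| = |{q1, q3, q4}| = 3.

3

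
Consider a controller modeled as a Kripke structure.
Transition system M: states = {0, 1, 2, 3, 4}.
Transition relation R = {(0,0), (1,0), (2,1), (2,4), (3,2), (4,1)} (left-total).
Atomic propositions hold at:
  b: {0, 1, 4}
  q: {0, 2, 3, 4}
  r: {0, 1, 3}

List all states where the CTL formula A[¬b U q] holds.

Sat(¬b) = {2, 3}
A[¬b U q]: least fixpoint, start Z0 = Sat(q) = {0, 2, 3, 4}, add states in Sat(¬b) with every successor in Z. Already a fixed point.
Sat(A[¬b U q]) = {0, 2, 3, 4}

{0, 2, 3, 4}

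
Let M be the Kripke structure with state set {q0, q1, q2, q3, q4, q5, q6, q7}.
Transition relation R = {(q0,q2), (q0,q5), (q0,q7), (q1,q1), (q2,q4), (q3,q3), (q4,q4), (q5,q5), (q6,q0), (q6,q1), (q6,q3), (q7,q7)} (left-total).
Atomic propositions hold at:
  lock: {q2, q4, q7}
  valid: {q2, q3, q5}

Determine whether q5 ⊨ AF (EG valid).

Yes

EG valid: greatest fixpoint, start Z0 = {q2, q3, q5}, keep only states in Sat with some successor in Z. Z1 = {q3, q5}; fixed.
Sat(EG valid) = {q3, q5}
AF (EG valid): least fixpoint, start Z0 = {q3, q5}, add states with every successor in Z. Already a fixed point.
Sat(AF (EG valid)) = {q3, q5}
q5 ∈ Sat(AF (EG valid)) = {q3, q5}, so the formula holds at q5.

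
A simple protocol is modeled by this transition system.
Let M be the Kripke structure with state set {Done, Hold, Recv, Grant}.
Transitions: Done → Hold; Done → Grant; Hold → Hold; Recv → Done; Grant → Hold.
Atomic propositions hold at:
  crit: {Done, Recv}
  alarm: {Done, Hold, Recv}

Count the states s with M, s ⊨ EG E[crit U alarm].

3

E[crit U alarm]: least fixpoint, start Z0 = Sat(alarm) = {Done, Hold, Recv}, add states in Sat(crit) with some successor in Z. Already a fixed point.
Sat(E[crit U alarm]) = {Done, Hold, Recv}
EG E[crit U alarm]: greatest fixpoint, start Z0 = {Done, Hold, Recv}, keep only states in Sat with some successor in Z. Already a fixed point.
Sat(EG E[crit U alarm]) = {Done, Hold, Recv}
|Sat(EG E[crit U alarm])| = |{Done, Hold, Recv}| = 3.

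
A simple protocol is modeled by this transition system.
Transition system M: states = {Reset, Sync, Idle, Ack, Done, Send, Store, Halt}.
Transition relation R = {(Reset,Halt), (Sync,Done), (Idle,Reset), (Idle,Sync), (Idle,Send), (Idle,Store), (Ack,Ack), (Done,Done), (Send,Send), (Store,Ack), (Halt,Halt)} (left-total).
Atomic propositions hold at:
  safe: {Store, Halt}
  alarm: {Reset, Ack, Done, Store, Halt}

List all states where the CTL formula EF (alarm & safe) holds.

Sat(alarm & safe) = {Store, Halt}
EF (alarm & safe): least fixpoint, start Z0 = {Store, Halt}, add states with some successor in Z. Z1 = {Reset, Idle, Store, Halt}; fixed.
Sat(EF (alarm & safe)) = {Reset, Idle, Store, Halt}

{Reset, Idle, Store, Halt}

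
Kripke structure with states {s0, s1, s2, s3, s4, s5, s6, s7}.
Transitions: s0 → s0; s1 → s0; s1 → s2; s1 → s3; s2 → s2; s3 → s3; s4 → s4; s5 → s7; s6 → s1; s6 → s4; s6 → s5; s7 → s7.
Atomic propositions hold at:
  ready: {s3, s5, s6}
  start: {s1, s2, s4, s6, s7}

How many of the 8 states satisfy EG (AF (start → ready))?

Sat(start → ready) = {s0, s3, s5, s6}
AF (start → ready): least fixpoint, start Z0 = {s0, s3, s5, s6}, add states with every successor in Z. Already a fixed point.
Sat(AF (start → ready)) = {s0, s3, s5, s6}
EG (AF (start → ready)): greatest fixpoint, start Z0 = {s0, s3, s5, s6}, keep only states in Sat with some successor in Z. Z1 = {s0, s3, s6}; Z2 = {s0, s3}; fixed.
Sat(EG (AF (start → ready))) = {s0, s3}
|Sat(EG (AF (start → ready)))| = |{s0, s3}| = 2.

2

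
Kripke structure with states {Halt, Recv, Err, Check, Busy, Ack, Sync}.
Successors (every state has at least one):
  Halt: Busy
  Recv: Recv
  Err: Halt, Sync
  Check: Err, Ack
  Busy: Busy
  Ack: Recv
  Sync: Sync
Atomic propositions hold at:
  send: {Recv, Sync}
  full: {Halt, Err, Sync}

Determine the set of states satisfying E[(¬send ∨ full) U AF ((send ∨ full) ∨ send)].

Sat(¬send) = {Halt, Err, Check, Busy, Ack}
Sat(¬send ∨ full) = {Halt, Err, Check, Busy, Ack, Sync}
Sat(send ∨ full) = {Halt, Recv, Err, Sync}
Sat((send ∨ full) ∨ send) = {Halt, Recv, Err, Sync}
AF ((send ∨ full) ∨ send): least fixpoint, start Z0 = {Halt, Recv, Err, Sync}, add states with every successor in Z. Z1 = {Halt, Recv, Err, Ack, Sync}; Z2 = {Halt, Recv, Err, Check, Ack, Sync}; fixed.
Sat(AF ((send ∨ full) ∨ send)) = {Halt, Recv, Err, Check, Ack, Sync}
E[(¬send ∨ full) U AF ((send ∨ full) ∨ send)]: least fixpoint, start Z0 = Sat(AF ((send ∨ full) ∨ send)) = {Halt, Recv, Err, Check, Ack, Sync}, add states in Sat(¬send ∨ full) with some successor in Z. Already a fixed point.
Sat(E[(¬send ∨ full) U AF ((send ∨ full) ∨ send)]) = {Halt, Recv, Err, Check, Ack, Sync}

{Halt, Recv, Err, Check, Ack, Sync}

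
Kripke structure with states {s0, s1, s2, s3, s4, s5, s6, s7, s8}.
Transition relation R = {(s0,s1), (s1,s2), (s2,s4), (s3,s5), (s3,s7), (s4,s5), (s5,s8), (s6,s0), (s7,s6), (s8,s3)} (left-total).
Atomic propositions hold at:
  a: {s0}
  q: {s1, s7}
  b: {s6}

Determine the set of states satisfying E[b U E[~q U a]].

Sat(~q) = {s0, s2, s3, s4, s5, s6, s8}
E[~q U a]: least fixpoint, start Z0 = Sat(a) = {s0}, add states in Sat(~q) with some successor in Z. Z1 = {s0, s6}; fixed.
Sat(E[~q U a]) = {s0, s6}
E[b U E[~q U a]]: least fixpoint, start Z0 = Sat(E[~q U a]) = {s0, s6}, add states in Sat(b) with some successor in Z. Already a fixed point.
Sat(E[b U E[~q U a]]) = {s0, s6}

{s0, s6}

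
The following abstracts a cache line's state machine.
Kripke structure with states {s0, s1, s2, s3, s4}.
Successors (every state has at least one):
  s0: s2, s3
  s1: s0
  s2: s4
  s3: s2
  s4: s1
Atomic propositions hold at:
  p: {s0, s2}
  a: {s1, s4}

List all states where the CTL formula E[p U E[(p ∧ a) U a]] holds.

{s0, s1, s2, s4}

Sat(p ∧ a) = ∅
E[(p ∧ a) U a]: least fixpoint, start Z0 = Sat(a) = {s1, s4}, add states in Sat(p ∧ a) with some successor in Z. Already a fixed point.
Sat(E[(p ∧ a) U a]) = {s1, s4}
E[p U E[(p ∧ a) U a]]: least fixpoint, start Z0 = Sat(E[(p ∧ a) U a]) = {s1, s4}, add states in Sat(p) with some successor in Z. Z1 = {s1, s2, s4}; Z2 = {s0, s1, s2, s4}; fixed.
Sat(E[p U E[(p ∧ a) U a]]) = {s0, s1, s2, s4}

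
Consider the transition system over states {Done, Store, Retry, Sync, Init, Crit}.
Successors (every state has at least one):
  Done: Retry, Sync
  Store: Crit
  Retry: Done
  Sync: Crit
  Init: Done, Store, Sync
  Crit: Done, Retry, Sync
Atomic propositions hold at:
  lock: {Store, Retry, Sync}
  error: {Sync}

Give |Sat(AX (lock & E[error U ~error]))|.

Sat(~error) = {Done, Store, Retry, Init, Crit}
E[error U ~error]: least fixpoint, start Z0 = Sat(~error) = {Done, Store, Retry, Init, Crit}, add states in Sat(error) with some successor in Z. Z1 = {Done, Store, Retry, Sync, Init, Crit}; fixed.
Sat(E[error U ~error]) = {Done, Store, Retry, Sync, Init, Crit}
Sat(lock & E[error U ~error]) = {Store, Retry, Sync}
Sat(AX (lock & E[error U ~error])) = {s : every successor in {Store, Retry, Sync}} = {Done}
|Sat(AX (lock & E[error U ~error]))| = |{Done}| = 1.

1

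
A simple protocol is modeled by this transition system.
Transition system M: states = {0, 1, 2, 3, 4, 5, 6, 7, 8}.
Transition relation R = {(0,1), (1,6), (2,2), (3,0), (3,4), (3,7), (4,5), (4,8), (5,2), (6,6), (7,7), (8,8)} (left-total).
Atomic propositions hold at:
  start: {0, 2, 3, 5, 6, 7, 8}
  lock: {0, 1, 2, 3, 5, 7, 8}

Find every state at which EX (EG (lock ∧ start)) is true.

{2, 3, 4, 5, 7, 8}

Sat(lock ∧ start) = {0, 2, 3, 5, 7, 8}
EG (lock ∧ start): greatest fixpoint, start Z0 = {0, 2, 3, 5, 7, 8}, keep only states in Sat with some successor in Z. Z1 = {2, 3, 5, 7, 8}; fixed.
Sat(EG (lock ∧ start)) = {2, 3, 5, 7, 8}
Sat(EX (EG (lock ∧ start))) = {s : some successor in {2, 3, 5, 7, 8}} = {2, 3, 4, 5, 7, 8}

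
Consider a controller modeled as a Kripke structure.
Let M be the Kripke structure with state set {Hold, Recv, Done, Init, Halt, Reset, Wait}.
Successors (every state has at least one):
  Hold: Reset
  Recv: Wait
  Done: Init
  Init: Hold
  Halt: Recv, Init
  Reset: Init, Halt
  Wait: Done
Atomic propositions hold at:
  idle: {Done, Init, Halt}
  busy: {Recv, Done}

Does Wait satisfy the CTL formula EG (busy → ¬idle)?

Sat(¬idle) = {Hold, Recv, Reset, Wait}
Sat(busy → ¬idle) = {Hold, Recv, Init, Halt, Reset, Wait}
EG (busy → ¬idle): greatest fixpoint, start Z0 = {Hold, Recv, Init, Halt, Reset, Wait}, keep only states in Sat with some successor in Z. Z1 = {Hold, Recv, Init, Halt, Reset}; Z2 = {Hold, Init, Halt, Reset}; fixed.
Sat(EG (busy → ¬idle)) = {Hold, Init, Halt, Reset}
Wait ∉ Sat(EG (busy → ¬idle)) = {Hold, Init, Halt, Reset}, so the formula does not hold at Wait.

No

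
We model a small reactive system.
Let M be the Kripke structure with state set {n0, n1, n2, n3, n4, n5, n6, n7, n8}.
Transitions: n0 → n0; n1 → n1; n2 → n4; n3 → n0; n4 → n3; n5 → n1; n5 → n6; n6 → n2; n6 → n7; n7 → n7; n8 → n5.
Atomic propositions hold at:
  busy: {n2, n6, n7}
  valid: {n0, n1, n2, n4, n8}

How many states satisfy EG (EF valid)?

EF valid: least fixpoint, start Z0 = {n0, n1, n2, n4, n8}, add states with some successor in Z. Z1 = {n0, n1, n2, n3, n4, n5, n6, n8}; fixed.
Sat(EF valid) = {n0, n1, n2, n3, n4, n5, n6, n8}
EG (EF valid): greatest fixpoint, start Z0 = {n0, n1, n2, n3, n4, n5, n6, n8}, keep only states in Sat with some successor in Z. Already a fixed point.
Sat(EG (EF valid)) = {n0, n1, n2, n3, n4, n5, n6, n8}
|Sat(EG (EF valid))| = |{n0, n1, n2, n3, n4, n5, n6, n8}| = 8.

8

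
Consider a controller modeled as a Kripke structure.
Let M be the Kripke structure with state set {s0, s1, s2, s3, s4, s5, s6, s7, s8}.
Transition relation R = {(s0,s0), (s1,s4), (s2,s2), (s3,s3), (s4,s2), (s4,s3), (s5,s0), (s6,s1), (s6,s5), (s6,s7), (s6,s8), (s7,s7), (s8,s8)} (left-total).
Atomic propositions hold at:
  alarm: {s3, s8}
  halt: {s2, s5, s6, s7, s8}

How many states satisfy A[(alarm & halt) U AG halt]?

3

Sat(alarm & halt) = {s8}
AG halt: greatest fixpoint, start Z0 = {s2, s5, s6, s7, s8}, keep only states in Sat with every successor in Z. Z1 = {s2, s7, s8}; fixed.
Sat(AG halt) = {s2, s7, s8}
A[(alarm & halt) U AG halt]: least fixpoint, start Z0 = Sat(AG halt) = {s2, s7, s8}, add states in Sat(alarm & halt) with every successor in Z. Already a fixed point.
Sat(A[(alarm & halt) U AG halt]) = {s2, s7, s8}
|Sat(A[(alarm & halt) U AG halt])| = |{s2, s7, s8}| = 3.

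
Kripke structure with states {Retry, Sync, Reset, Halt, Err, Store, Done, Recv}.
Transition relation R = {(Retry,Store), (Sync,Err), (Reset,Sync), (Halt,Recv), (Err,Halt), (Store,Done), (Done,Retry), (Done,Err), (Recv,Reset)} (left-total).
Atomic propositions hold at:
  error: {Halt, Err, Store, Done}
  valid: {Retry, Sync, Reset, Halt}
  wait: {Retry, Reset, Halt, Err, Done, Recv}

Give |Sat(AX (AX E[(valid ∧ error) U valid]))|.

3

Sat(valid ∧ error) = {Halt}
E[(valid ∧ error) U valid]: least fixpoint, start Z0 = Sat(valid) = {Retry, Sync, Reset, Halt}, add states in Sat(valid ∧ error) with some successor in Z. Already a fixed point.
Sat(E[(valid ∧ error) U valid]) = {Retry, Sync, Reset, Halt}
Sat(AX E[(valid ∧ error) U valid]) = {s : every successor in {Retry, Sync, Reset, Halt}} = {Reset, Err, Recv}
Sat(AX (AX E[(valid ∧ error) U valid])) = {s : every successor in {Reset, Err, Recv}} = {Sync, Halt, Recv}
|Sat(AX (AX E[(valid ∧ error) U valid]))| = |{Sync, Halt, Recv}| = 3.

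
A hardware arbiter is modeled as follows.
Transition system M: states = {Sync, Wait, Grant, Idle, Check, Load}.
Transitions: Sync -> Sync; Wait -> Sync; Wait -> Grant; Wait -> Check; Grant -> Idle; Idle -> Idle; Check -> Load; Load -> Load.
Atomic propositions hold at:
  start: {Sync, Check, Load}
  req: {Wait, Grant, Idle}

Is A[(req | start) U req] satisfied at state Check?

Sat(req | start) = {Sync, Wait, Grant, Idle, Check, Load}
A[(req | start) U req]: least fixpoint, start Z0 = Sat(req) = {Wait, Grant, Idle}, add states in Sat(req | start) with every successor in Z. Already a fixed point.
Sat(A[(req | start) U req]) = {Wait, Grant, Idle}
Check ∉ Sat(A[(req | start) U req]) = {Wait, Grant, Idle}, so the formula does not hold at Check.

No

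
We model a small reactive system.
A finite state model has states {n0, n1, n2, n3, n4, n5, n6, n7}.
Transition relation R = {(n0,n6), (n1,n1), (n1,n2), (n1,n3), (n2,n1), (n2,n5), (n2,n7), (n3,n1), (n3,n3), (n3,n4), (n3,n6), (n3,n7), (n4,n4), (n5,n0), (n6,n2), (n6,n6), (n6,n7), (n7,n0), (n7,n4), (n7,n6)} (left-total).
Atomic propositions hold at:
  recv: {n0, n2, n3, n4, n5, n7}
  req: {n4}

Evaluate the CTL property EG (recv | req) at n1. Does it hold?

No

Sat(recv | req) = {n0, n2, n3, n4, n5, n7}
EG (recv | req): greatest fixpoint, start Z0 = {n0, n2, n3, n4, n5, n7}, keep only states in Sat with some successor in Z. Z1 = {n2, n3, n4, n5, n7}; Z2 = {n2, n3, n4, n7}; fixed.
Sat(EG (recv | req)) = {n2, n3, n4, n7}
n1 ∉ Sat(EG (recv | req)) = {n2, n3, n4, n7}, so the formula does not hold at n1.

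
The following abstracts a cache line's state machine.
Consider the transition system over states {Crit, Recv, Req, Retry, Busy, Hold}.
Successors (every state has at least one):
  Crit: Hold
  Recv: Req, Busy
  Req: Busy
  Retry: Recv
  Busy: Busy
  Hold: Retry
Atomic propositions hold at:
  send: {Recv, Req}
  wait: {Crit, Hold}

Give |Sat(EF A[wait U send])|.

5

A[wait U send]: least fixpoint, start Z0 = Sat(send) = {Recv, Req}, add states in Sat(wait) with every successor in Z. Already a fixed point.
Sat(A[wait U send]) = {Recv, Req}
EF A[wait U send]: least fixpoint, start Z0 = {Recv, Req}, add states with some successor in Z. Z1 = {Recv, Req, Retry}; Z2 = {Recv, Req, Retry, Hold}; Z3 = {Crit, Recv, Req, Retry, Hold}; fixed.
Sat(EF A[wait U send]) = {Crit, Recv, Req, Retry, Hold}
|Sat(EF A[wait U send])| = |{Crit, Recv, Req, Retry, Hold}| = 5.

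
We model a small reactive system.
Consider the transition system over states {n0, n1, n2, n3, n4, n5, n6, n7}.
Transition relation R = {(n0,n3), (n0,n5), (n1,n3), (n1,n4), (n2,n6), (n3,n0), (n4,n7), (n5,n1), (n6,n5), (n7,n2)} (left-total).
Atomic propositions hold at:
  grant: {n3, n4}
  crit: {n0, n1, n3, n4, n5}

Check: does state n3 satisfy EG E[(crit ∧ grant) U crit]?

Sat(crit ∧ grant) = {n3, n4}
E[(crit ∧ grant) U crit]: least fixpoint, start Z0 = Sat(crit) = {n0, n1, n3, n4, n5}, add states in Sat(crit ∧ grant) with some successor in Z. Already a fixed point.
Sat(E[(crit ∧ grant) U crit]) = {n0, n1, n3, n4, n5}
EG E[(crit ∧ grant) U crit]: greatest fixpoint, start Z0 = {n0, n1, n3, n4, n5}, keep only states in Sat with some successor in Z. Z1 = {n0, n1, n3, n5}; fixed.
Sat(EG E[(crit ∧ grant) U crit]) = {n0, n1, n3, n5}
n3 ∈ Sat(EG E[(crit ∧ grant) U crit]) = {n0, n1, n3, n5}, so the formula holds at n3.

Yes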